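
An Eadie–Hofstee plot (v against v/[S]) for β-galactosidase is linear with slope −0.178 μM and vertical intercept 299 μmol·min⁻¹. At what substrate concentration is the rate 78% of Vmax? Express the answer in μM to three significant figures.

The Eadie–Hofstee slope gives Km = 0.178 μM (slope = −Km).
v/Vmax = [S]/(Km+[S]) = 0.78 ⇒ [S] = Km·0.78/(1−0.78) = 0.178 × 3.545 = 0.631 μM.

0.631 μM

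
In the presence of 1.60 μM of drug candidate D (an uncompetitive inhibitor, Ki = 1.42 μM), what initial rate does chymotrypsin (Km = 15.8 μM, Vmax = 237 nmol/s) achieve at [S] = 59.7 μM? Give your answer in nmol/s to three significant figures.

With α = 1 + [I]/Ki = 1 + 1.60/1.42 = 2.127, the uncompetitive rate law is v = (Vmax/α)·[S] / (Km/α + [S]).
v = (237/2.127)×59.7 / (15.8/2.127 + 59.7) = 6653/67.13 = 99.1 nmol/s.

99.1 nmol/s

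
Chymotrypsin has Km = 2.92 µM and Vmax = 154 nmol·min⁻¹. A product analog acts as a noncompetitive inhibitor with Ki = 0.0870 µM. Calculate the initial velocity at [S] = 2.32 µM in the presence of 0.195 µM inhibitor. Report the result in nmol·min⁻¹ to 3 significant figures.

21.0 nmol·min⁻¹

α = 1 + [I]/Ki = 1 + 0.195/0.0870 = 3.241.
For a noncompetitive inhibitor, Vmax is reduced to Vmax/α while Km is unchanged: Km,app = 2.92 µM, Vmax,app = 47.5 nmol·min⁻¹.
v = Vmax,app·[S]/(Km,app + [S]) = 47.5 × 2.32/(2.92 + 2.32) = 21.0 nmol·min⁻¹.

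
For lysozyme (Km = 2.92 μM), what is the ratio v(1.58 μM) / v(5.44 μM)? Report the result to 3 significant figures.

0.540

Since Vmax cancels, v₂/v₁ = [S]₂(Km+[S]₁) / [S]₁(Km+[S]₂).
= 1.58×(2.92+5.44) / (5.44×(2.92+1.58)) = 13.21/24.48 = 0.540.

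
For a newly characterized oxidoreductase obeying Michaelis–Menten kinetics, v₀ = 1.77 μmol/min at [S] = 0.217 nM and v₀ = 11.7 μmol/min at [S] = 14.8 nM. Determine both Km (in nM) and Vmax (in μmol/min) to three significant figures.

Km = 1.35 nM; Vmax = 12.8 μmol/min

In reciprocal form, 1/v = (Km/Vmax)·(1/[S]) + 1/Vmax. The two points give (1/[S], 1/v) = (4.608, 0.5650) and (0.06757, 0.08547).
Slope = (0.5650 − 0.08547)/(4.608 − 0.06757) = 0.1056; intercept = 0.5650 − 0.1056×4.608 = 0.07833.
Vmax = 1/intercept = 12.8 μmol/min; Km = slope × Vmax = 0.1056 × 12.8 = 1.35 nM.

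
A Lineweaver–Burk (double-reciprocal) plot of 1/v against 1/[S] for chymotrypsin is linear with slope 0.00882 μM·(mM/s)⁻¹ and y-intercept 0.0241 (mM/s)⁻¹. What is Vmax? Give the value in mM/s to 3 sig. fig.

The y-intercept of a Lineweaver–Burk plot equals 1/Vmax, so Vmax = 1/0.0241 = 41.5 mM/s.

41.5 mM/s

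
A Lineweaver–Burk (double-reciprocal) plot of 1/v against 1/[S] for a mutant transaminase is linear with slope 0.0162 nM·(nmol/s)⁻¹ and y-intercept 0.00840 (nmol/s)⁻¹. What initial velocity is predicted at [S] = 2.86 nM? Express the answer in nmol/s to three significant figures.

71.1 nmol/s

The y-intercept is 1/Vmax, so Vmax = 1/0.00840 = 119 nmol/s.
The slope is Km/Vmax, so Km = 0.0162 × 119 = 1.93 nM.
Then v = 119 × 2.86/(1.93 + 2.86) = 71.1 nmol/s.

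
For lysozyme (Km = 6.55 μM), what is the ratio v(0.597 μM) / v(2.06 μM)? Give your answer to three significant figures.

0.349

The fractional saturations are [S]/(Km+[S]) = 2.06/8.610 = 0.2393 and 0.597/7.147 = 0.08353.
v₂/v₁ is just their ratio: 0.08353/0.2393 = 0.349.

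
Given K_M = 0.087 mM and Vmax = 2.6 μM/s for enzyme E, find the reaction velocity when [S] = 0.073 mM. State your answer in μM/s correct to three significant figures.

1.19 μM/s

[S]/(Km+[S]) = 0.073/0.1600 = 0.4562, the fractional saturation.
v = 0.4562 × Vmax = 0.4562 × 2.6 = 1.19 μM/s.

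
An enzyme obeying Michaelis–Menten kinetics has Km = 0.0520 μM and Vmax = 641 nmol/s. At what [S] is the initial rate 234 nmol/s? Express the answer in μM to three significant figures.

0.0299 μM

Rearranging v = Vmax[S]/(Km+[S]) gives [S] = Km·v/(Vmax − v).
[S] = 0.0520 × 234 / (641 − 234) = 12.17/407.0 = 0.0299 μM.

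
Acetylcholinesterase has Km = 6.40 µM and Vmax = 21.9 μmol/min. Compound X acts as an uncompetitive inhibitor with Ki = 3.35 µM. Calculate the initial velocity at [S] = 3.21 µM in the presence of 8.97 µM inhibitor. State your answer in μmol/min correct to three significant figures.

3.86 μmol/min

With α = 1 + [I]/Ki = 1 + 8.97/3.35 = 3.678, the uncompetitive rate law is v = (Vmax/α)·[S] / (Km/α + [S]).
v = (21.9/3.678)×3.21 / (6.40/3.678 + 3.21) = 19.12/4.950 = 3.86 μmol/min.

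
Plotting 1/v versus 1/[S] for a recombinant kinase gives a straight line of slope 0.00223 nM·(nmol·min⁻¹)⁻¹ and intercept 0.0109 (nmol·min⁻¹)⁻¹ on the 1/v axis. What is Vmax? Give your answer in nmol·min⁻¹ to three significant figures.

91.7 nmol·min⁻¹

The y-intercept of a Lineweaver–Burk plot equals 1/Vmax, so Vmax = 1/0.0109 = 91.7 nmol·min⁻¹.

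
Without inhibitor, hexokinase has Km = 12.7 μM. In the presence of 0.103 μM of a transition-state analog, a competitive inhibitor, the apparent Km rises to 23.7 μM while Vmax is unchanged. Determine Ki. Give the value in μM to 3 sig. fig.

0.119 μM

Competitive: Km,app = α·Km with α = 1 + [I]/Ki.
α = Km,app/Km = 23.7/12.7 = 1.866.
Ki = [I]/(α − 1) = 0.103/0.8661 = 0.119 μM.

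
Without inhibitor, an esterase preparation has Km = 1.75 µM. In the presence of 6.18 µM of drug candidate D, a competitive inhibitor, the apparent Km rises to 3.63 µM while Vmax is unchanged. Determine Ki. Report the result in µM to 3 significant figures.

Competitive: Km,app = α·Km with α = 1 + [I]/Ki.
α = Km,app/Km = 3.63/1.75 = 2.074.
Ki = [I]/(α − 1) = 6.18/1.074 = 5.75 µM.

5.75 µM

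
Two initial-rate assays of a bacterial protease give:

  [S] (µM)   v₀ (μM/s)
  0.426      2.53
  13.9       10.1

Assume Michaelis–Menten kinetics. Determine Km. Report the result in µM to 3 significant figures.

1.45 µM

In reciprocal form, 1/v = (Km/Vmax)·(1/[S]) + 1/Vmax. The two points give (1/[S], 1/v) = (2.347, 0.3953) and (0.07194, 0.09901).
Slope = (0.3953 − 0.09901)/(2.347 − 0.07194) = 0.1302; intercept = 0.3953 − 0.1302×2.347 = 0.08964.
Vmax = 1/intercept = 11.2 μM/s; Km = slope × Vmax = 0.1302 × 11.2 = 1.45 µM.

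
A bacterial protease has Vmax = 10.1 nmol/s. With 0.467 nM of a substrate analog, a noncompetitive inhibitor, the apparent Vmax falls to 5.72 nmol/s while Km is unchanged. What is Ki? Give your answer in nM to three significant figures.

Noncompetitive: Vmax,app = Vmax/α with α = 1 + [I]/Ki.
α = Vmax/Vmax,app = 10.1/5.72 = 1.766.
Ki = [I]/(α − 1) = 0.467/0.7657 = 0.610 nM.

0.610 nM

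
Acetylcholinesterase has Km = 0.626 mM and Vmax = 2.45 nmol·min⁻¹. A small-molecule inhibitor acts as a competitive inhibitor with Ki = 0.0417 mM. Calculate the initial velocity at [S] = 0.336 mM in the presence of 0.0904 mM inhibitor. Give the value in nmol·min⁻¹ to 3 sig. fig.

α = 1 + [I]/Ki = 1 + 0.0904/0.0417 = 3.168.
For a competitive inhibitor, Vmax is unchanged and the apparent Km becomes α·Km: Km,app = 1.98 mM, Vmax,app = 2.45 nmol·min⁻¹.
v = Vmax,app·[S]/(Km,app + [S]) = 2.45 × 0.336/(1.98 + 0.336) = 0.355 nmol·min⁻¹.

0.355 nmol·min⁻¹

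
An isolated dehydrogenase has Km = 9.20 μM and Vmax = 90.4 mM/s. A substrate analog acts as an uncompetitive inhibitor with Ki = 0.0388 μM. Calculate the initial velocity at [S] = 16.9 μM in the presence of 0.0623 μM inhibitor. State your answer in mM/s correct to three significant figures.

28.7 mM/s

α = 1 + [I]/Ki = 1 + 0.0623/0.0388 = 2.606.
For an uncompetitive inhibitor, both parameters are divided by α, giving Vmax/α and Km/α: Km,app = 3.53 μM, Vmax,app = 34.7 mM/s.
v = Vmax,app·[S]/(Km,app + [S]) = 34.7 × 16.9/(3.53 + 16.9) = 28.7 mM/s.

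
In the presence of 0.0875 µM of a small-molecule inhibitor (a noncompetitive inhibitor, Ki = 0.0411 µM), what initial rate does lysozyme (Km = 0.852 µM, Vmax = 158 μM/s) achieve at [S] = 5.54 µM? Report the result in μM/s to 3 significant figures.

α = 1 + [I]/Ki = 1 + 0.0875/0.0411 = 3.129.
For a noncompetitive inhibitor, Vmax is reduced to Vmax/α while Km is unchanged: Km,app = 0.852 µM, Vmax,app = 50.5 μM/s.
v = Vmax,app·[S]/(Km,app + [S]) = 50.5 × 5.54/(0.852 + 5.54) = 43.8 μM/s.

43.8 μM/s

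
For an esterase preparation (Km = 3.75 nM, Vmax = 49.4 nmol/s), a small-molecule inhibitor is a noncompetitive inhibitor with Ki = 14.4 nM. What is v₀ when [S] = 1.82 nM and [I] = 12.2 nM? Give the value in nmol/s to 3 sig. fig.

8.74 nmol/s

α = 1 + [I]/Ki = 1 + 12.2/14.4 = 1.847.
For a noncompetitive inhibitor, Vmax is reduced to Vmax/α while Km is unchanged: Km,app = 3.75 nM, Vmax,app = 26.7 nmol/s.
v = Vmax,app·[S]/(Km,app + [S]) = 26.7 × 1.82/(3.75 + 1.82) = 8.74 nmol/s.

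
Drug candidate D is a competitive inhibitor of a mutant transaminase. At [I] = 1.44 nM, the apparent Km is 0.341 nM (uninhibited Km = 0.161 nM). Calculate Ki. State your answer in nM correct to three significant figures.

1.29 nM

Competitive: Km,app = α·Km with α = 1 + [I]/Ki.
α = Km,app/Km = 0.341/0.161 = 2.118.
Ki = [I]/(α − 1) = 1.44/1.118 = 1.29 nM.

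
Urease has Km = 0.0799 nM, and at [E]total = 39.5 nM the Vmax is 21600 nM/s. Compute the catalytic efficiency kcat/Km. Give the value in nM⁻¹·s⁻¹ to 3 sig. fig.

kcat = Vmax/[E]total = 21600/39.5 = 547 s⁻¹.
kcat/Km = 547/0.0799 = 6840 nM⁻¹·s⁻¹.

6840 nM⁻¹·s⁻¹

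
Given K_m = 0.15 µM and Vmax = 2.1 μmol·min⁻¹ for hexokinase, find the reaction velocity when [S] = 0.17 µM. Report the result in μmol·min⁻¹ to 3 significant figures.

[S]/(Km+[S]) = 0.17/0.3200 = 0.5312, the fractional saturation.
v = 0.5312 × Vmax = 0.5312 × 2.1 = 1.12 μmol·min⁻¹.

1.12 μmol·min⁻¹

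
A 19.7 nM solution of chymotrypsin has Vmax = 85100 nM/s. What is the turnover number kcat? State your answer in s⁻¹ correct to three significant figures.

4320 s⁻¹

kcat = Vmax/[E]total = 85100 nM/s / 19.7 nM = 4320 s⁻¹.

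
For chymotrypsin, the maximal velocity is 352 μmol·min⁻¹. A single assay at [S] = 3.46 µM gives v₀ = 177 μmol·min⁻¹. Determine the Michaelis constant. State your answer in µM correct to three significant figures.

3.42 µM

From v = Vmax[S]/(Km+[S]), Km = [S](Vmax − v)/v.
Km = 3.46 × (352 − 177) / 177 = 605.5/177 = 3.42 µM.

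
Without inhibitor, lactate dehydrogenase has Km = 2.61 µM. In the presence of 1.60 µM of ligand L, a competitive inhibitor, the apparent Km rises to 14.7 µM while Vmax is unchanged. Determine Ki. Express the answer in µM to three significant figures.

Competitive: Km,app = α·Km with α = 1 + [I]/Ki.
α = Km,app/Km = 14.7/2.61 = 5.632.
Since α = 1 + [I]/Ki, [I]/Ki = 5.632 − 1 = 4.632 and Ki = 1.60/4.632 = 0.345 µM.

0.345 µM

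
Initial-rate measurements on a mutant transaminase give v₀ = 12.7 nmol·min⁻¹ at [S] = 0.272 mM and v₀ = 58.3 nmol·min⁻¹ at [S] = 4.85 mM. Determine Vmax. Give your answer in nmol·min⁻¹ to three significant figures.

74.1 nmol·min⁻¹

In reciprocal form, 1/v = (Km/Vmax)·(1/[S]) + 1/Vmax. The two points give (1/[S], 1/v) = (3.676, 0.07874) and (0.2062, 0.01715).
Slope = (0.07874 − 0.01715)/(3.676 − 0.2062) = 0.01775; intercept = 0.07874 − 0.01775×3.676 = 0.01349.
Vmax = 1/intercept = 74.1 nmol·min⁻¹; Km = slope × Vmax = 0.01775 × 74.1 = 1.32 mM.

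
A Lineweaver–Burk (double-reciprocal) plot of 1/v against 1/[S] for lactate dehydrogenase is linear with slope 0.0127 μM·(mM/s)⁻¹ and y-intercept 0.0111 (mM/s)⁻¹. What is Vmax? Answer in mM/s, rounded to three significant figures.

90.1 mM/s

The y-intercept of a Lineweaver–Burk plot equals 1/Vmax, so Vmax = 1/0.0111 = 90.1 mM/s.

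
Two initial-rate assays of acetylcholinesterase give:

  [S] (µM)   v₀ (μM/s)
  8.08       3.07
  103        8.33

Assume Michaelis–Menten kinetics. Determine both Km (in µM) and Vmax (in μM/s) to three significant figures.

Km = 17.6 µM; Vmax = 9.75 μM/s

In reciprocal form, 1/v = (Km/Vmax)·(1/[S]) + 1/Vmax. The two points give (1/[S], 1/v) = (0.1238, 0.3257) and (0.009709, 0.1200).
Slope = (0.3257 − 0.1200)/(0.1238 − 0.009709) = 1.803; intercept = 0.3257 − 1.803×0.1238 = 0.1025.
Vmax = 1/intercept = 9.75 μM/s; Km = slope × Vmax = 1.803 × 9.75 = 17.6 µM.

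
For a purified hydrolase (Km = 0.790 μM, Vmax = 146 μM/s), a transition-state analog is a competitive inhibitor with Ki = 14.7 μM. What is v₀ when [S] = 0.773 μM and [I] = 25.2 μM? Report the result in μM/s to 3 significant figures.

38.7 μM/s

α = 1 + [I]/Ki = 1 + 25.2/14.7 = 2.714.
For a competitive inhibitor, Vmax is unchanged and the apparent Km becomes α·Km: Km,app = 2.14 μM, Vmax,app = 146 μM/s.
v = Vmax,app·[S]/(Km,app + [S]) = 146 × 0.773/(2.14 + 0.773) = 38.7 μM/s.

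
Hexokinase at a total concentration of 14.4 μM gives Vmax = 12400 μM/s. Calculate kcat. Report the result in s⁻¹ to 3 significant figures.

kcat = Vmax/[E]total = 12400 μM/s / 14.4 μM = 861 s⁻¹.

861 s⁻¹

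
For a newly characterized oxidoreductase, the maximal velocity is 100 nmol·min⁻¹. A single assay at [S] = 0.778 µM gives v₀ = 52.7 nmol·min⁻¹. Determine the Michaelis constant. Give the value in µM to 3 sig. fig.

0.698 µM

From v = Vmax[S]/(Km+[S]), Km = [S](Vmax − v)/v.
Km = 0.778 × (100 − 52.7) / 52.7 = 36.80/52.7 = 0.698 µM.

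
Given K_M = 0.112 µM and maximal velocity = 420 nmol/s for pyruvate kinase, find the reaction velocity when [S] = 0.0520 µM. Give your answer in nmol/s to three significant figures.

[S]/(Km+[S]) = 0.0520/0.1640 = 0.3171, the fractional saturation.
v = 0.3171 × Vmax = 0.3171 × 420 = 133 nmol/s.

133 nmol/s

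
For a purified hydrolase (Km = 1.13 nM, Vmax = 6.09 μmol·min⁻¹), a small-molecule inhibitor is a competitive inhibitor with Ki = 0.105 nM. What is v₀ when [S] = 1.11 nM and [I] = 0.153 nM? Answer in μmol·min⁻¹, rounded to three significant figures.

With α = 1 + [I]/Ki = 1 + 0.153/0.105 = 2.457, the competitive rate law is v = Vmax[S] / (αKm + [S]).
v = 6.09×1.11 / (2.457×1.13 + 1.11) = 6.760/3.887 = 1.74 μmol·min⁻¹.

1.74 μmol·min⁻¹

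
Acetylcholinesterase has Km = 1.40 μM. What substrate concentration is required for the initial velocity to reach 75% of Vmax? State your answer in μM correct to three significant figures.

4.20 μM

v/Vmax = [S]/(Km+[S]) = 0.75, so [S] = Km·0.75/(1 − 0.75) = 1.40 × 3.000.
[S] = 4.20 μM.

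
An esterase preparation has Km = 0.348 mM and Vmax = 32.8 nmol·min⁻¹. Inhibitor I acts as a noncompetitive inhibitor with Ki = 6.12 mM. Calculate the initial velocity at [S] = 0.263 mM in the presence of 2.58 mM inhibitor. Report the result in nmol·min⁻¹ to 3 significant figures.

With α = 1 + [I]/Ki = 1 + 2.58/6.12 = 1.422, the noncompetitive rate law is v = (Vmax/α)·[S] / (Km + [S]).
v = (32.8/1.422)×0.263 / (0.348 + 0.263) = 6.068/0.6110 = 9.93 nmol·min⁻¹.

9.93 nmol·min⁻¹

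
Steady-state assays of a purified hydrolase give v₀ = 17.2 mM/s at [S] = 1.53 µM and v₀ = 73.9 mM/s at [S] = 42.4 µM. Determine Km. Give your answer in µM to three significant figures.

From v = Vmax[S]/(Km+[S]), each point gives Vmax = v(Km+[S])/[S].
Equating: 17.2(Km+1.53)/1.53 = 73.9(Km+42.4)/42.4.
11.24·Km + 17.2 = 1.743·Km + 73.9, so (11.24 − 1.743)·Km = 73.9 − 17.2.
Km = 56.70/9.499 = 5.97 µM; then Vmax = 17.2(5.97+1.53)/1.53 = 84.3 mM/s.

5.97 µM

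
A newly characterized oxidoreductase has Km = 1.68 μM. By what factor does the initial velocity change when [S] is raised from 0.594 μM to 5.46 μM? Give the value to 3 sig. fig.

2.93

The fractional saturations are [S]/(Km+[S]) = 0.594/2.274 = 0.2612 and 5.46/7.140 = 0.7647.
v₂/v₁ is just their ratio: 0.7647/0.2612 = 2.93.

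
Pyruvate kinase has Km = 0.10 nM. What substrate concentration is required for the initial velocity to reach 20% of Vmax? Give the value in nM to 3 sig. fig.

0.0250 nM

v/Vmax = [S]/(Km+[S]) = 0.2, so [S] = Km·0.2/(1 − 0.2) = 0.10 × 0.2500.
[S] = 0.0250 nM.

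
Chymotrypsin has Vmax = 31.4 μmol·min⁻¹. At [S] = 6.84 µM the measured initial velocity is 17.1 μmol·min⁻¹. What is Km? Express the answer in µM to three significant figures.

5.72 µM

From v = Vmax[S]/(Km+[S]), Km = [S](Vmax − v)/v.
Km = 6.84 × (31.4 − 17.1) / 17.1 = 97.81/17.1 = 5.72 µM.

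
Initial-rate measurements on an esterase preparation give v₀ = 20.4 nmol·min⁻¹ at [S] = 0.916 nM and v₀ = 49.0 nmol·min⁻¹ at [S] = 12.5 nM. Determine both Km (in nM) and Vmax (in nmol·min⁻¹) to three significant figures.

In reciprocal form, 1/v = (Km/Vmax)·(1/[S]) + 1/Vmax. The two points give (1/[S], 1/v) = (1.092, 0.04902) and (0.08000, 0.02041).
Slope = (0.04902 − 0.02041)/(1.092 − 0.08000) = 0.02828; intercept = 0.04902 − 0.02828×1.092 = 0.01815.
Vmax = 1/intercept = 55.1 nmol·min⁻¹; Km = slope × Vmax = 0.02828 × 55.1 = 1.56 nM.

Km = 1.56 nM; Vmax = 55.1 nmol·min⁻¹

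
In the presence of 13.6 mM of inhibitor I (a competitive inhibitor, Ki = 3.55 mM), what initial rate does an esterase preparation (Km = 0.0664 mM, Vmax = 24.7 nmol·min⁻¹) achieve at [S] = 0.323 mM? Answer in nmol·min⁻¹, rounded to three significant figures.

α = 1 + [I]/Ki = 1 + 13.6/3.55 = 4.831.
For a competitive inhibitor, Vmax is unchanged and the apparent Km becomes α·Km: Km,app = 0.321 mM, Vmax,app = 24.7 nmol·min⁻¹.
v = Vmax,app·[S]/(Km,app + [S]) = 24.7 × 0.323/(0.321 + 0.323) = 12.4 nmol·min⁻¹.

12.4 nmol·min⁻¹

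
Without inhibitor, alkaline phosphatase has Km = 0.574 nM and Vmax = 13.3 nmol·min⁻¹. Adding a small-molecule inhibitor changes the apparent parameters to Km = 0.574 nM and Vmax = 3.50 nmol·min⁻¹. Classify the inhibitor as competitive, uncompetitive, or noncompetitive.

Vmax decreases (13.3 → 3.50 nmol·min⁻¹) while Km is unchanged — pure noncompetitive inhibition.

noncompetitive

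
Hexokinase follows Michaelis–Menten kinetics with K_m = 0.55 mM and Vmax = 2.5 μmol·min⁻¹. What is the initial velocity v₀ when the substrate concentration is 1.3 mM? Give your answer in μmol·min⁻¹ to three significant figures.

v = Vmax·[S]/(Km + [S]) = 2.5 × 1.3 / (0.55 + 1.3)
  = 3.250 / 1.850 = 1.76 μmol·min⁻¹.

1.76 μmol·min⁻¹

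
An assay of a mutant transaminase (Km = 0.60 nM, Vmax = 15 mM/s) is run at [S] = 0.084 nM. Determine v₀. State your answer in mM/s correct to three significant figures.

[S]/(Km+[S]) = 0.084/0.6840 = 0.1228, the fractional saturation.
v = 0.1228 × Vmax = 0.1228 × 15 = 1.84 mM/s.

1.84 mM/s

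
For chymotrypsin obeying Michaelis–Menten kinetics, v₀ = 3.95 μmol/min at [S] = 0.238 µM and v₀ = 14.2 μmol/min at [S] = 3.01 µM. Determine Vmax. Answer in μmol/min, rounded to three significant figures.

In reciprocal form, 1/v = (Km/Vmax)·(1/[S]) + 1/Vmax. The two points give (1/[S], 1/v) = (4.202, 0.2532) and (0.3322, 0.07042).
Slope = (0.2532 − 0.07042)/(4.202 − 0.3322) = 0.04723; intercept = 0.2532 − 0.04723×4.202 = 0.05473.
Vmax = 1/intercept = 18.3 μmol/min; Km = slope × Vmax = 0.04723 × 18.3 = 0.863 µM.

18.3 μmol/min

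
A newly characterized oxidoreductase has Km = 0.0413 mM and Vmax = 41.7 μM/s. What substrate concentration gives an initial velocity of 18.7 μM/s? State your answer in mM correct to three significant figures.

Rearranging v = Vmax[S]/(Km+[S]) gives [S] = Km·v/(Vmax − v).
[S] = 0.0413 × 18.7 / (41.7 − 18.7) = 0.7723/23.00 = 0.0336 mM.

0.0336 mM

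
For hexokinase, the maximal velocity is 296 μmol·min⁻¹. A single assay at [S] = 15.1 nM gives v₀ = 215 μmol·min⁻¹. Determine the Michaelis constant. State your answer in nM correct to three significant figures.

From v = Vmax[S]/(Km+[S]), Km = [S](Vmax − v)/v.
Km = 15.1 × (296 − 215) / 215 = 1223/215 = 5.69 nM.

5.69 nM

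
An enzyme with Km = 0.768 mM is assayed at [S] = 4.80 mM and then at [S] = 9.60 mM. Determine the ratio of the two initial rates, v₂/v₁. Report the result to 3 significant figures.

1.07

Since Vmax cancels, v₂/v₁ = [S]₂(Km+[S]₁) / [S]₁(Km+[S]₂).
= 9.60×(0.768+4.80) / (4.80×(0.768+9.60)) = 53.45/49.77 = 1.07.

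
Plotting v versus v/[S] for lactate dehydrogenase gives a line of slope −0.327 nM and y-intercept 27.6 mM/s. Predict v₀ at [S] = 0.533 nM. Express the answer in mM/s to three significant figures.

17.1 mM/s

In the Eadie–Hofstee form v = Vmax − Km·(v/[S]), the slope is −Km and the intercept is Vmax, so Km = 0.327 nM and Vmax = 27.6 mM/s.
v = 27.6 × 0.533/(0.327 + 0.533) = 17.1 mM/s.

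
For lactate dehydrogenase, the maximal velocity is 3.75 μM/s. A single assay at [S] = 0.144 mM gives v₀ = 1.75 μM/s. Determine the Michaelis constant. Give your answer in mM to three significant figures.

0.165 mM

v/Vmax = 1.75/3.75 = 0.4667 = [S]/(Km+[S]).
So Km + [S] = [S]/0.4667 = 0.3086 mM, giving Km = 0.3086 − 0.144 = 0.165 mM.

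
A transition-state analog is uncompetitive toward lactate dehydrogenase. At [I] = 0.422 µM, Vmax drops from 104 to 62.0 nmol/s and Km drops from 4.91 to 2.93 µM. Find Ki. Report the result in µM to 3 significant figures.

Uncompetitive: Vmax,app = Vmax/α (and Km,app = Km/α) with α = 1 + [I]/Ki.
α = Vmax/Vmax,app = 104/62.0 = 1.677.
Since α = 1 + [I]/Ki, [I]/Ki = 1.677 − 1 = 0.6774 and Ki = 0.422/0.6774 = 0.623 µM.

0.623 µM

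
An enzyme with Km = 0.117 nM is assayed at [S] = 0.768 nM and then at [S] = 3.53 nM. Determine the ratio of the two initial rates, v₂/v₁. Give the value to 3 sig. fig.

1.12

Since Vmax cancels, v₂/v₁ = [S]₂(Km+[S]₁) / [S]₁(Km+[S]₂).
= 3.53×(0.117+0.768) / (0.768×(0.117+3.53)) = 3.124/2.801 = 1.12.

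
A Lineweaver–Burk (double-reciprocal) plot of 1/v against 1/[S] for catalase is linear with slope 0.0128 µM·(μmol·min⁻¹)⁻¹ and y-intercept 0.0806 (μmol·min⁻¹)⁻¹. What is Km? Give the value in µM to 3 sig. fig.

0.159 µM

y-intercept = 1/Vmax ⇒ Vmax = 12.4 μmol·min⁻¹; slope = Km/Vmax ⇒ Km = slope × Vmax.
Km = 0.0128 × 12.4 = 0.159 µM.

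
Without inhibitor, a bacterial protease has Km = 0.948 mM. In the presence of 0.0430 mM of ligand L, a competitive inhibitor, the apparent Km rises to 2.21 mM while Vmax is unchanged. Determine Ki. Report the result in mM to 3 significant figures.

Competitive: Km,app = α·Km with α = 1 + [I]/Ki.
α = Km,app/Km = 2.21/0.948 = 2.331.
Ki = [I]/(α − 1) = 0.0430/1.331 = 0.0323 mM.

0.0323 mM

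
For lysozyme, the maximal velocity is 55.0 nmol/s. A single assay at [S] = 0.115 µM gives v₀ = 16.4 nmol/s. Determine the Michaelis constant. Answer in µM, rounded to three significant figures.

From v = Vmax[S]/(Km+[S]), Km = [S](Vmax − v)/v.
Km = 0.115 × (55.0 − 16.4) / 16.4 = 4.439/16.4 = 0.271 µM.

0.271 µM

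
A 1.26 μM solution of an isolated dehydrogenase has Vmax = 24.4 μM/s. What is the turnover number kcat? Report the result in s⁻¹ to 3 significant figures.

kcat = Vmax/[E]total = 24.4 μM/s / 1.26 μM = 19.4 s⁻¹.

19.4 s⁻¹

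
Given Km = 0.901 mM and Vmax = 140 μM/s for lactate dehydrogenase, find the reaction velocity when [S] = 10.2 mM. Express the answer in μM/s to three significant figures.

129 μM/s

[S]/(Km+[S]) = 10.2/11.10 = 0.9188, the fractional saturation.
v = 0.9188 × Vmax = 0.9188 × 140 = 129 μM/s.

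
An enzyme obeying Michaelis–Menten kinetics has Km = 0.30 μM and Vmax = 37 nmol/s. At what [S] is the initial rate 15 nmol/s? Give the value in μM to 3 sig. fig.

The required fractional saturation is v/Vmax = 15/37 = 0.4054.
Then [S]/(Km+[S]) = 0.4054 ⇒ [S] = 0.30 × 0.4054/(1 − 0.4054) = 0.205 μM.

0.205 μM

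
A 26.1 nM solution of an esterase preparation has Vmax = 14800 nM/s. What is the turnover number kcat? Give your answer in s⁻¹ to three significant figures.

567 s⁻¹

kcat = Vmax/[E]total = 14800 nM/s / 26.1 nM = 567 s⁻¹.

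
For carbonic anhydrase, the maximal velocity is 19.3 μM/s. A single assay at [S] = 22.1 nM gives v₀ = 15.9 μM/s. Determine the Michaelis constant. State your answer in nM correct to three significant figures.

From v = Vmax[S]/(Km+[S]), Km = [S](Vmax − v)/v.
Km = 22.1 × (19.3 − 15.9) / 15.9 = 75.14/15.9 = 4.73 nM.

4.73 nM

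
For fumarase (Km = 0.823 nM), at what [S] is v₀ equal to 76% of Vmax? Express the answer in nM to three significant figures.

v/Vmax = [S]/(Km+[S]) = 0.76, so [S] = Km·0.76/(1 − 0.76) = 0.823 × 3.167.
[S] = 2.61 nM.

2.61 nM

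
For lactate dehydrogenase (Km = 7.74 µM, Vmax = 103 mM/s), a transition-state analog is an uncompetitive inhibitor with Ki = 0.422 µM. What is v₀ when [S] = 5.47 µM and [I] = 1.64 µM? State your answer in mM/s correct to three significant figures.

With α = 1 + [I]/Ki = 1 + 1.64/0.422 = 4.886, the uncompetitive rate law is v = (Vmax/α)·[S] / (Km/α + [S]).
v = (103/4.886)×5.47 / (7.74/4.886 + 5.47) = 115.3/7.054 = 16.3 mM/s.

16.3 mM/s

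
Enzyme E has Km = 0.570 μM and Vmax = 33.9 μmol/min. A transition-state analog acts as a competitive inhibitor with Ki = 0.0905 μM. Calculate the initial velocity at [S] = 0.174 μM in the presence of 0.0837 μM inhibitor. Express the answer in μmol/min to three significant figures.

With α = 1 + [I]/Ki = 1 + 0.0837/0.0905 = 1.925, the competitive rate law is v = Vmax[S] / (αKm + [S]).
v = 33.9×0.174 / (1.925×0.570 + 0.174) = 5.899/1.271 = 4.64 μmol/min.

4.64 μmol/min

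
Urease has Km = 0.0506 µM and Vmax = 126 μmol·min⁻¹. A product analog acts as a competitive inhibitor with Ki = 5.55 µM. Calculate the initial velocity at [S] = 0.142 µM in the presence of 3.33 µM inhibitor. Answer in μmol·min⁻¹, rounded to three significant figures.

80.2 μmol·min⁻¹

α = 1 + [I]/Ki = 1 + 3.33/5.55 = 1.600.
For a competitive inhibitor, Vmax is unchanged and the apparent Km becomes α·Km: Km,app = 0.0810 µM, Vmax,app = 126 μmol·min⁻¹.
v = Vmax,app·[S]/(Km,app + [S]) = 126 × 0.142/(0.0810 + 0.142) = 80.2 μmol·min⁻¹.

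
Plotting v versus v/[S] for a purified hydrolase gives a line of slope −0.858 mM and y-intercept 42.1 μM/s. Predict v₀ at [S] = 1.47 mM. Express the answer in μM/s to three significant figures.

26.6 μM/s

In the Eadie–Hofstee form v = Vmax − Km·(v/[S]), the slope is −Km and the intercept is Vmax, so Km = 0.858 mM and Vmax = 42.1 μM/s.
v = 42.1 × 1.47/(0.858 + 1.47) = 26.6 μM/s.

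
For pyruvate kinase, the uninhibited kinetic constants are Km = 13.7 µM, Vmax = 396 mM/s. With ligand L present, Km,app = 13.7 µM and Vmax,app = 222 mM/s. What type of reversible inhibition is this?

noncompetitive

Vmax decreases (396 → 222 mM/s) while Km is unchanged — pure noncompetitive inhibition.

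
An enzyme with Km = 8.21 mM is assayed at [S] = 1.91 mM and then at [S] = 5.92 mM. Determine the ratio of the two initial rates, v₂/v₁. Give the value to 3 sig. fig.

Since Vmax cancels, v₂/v₁ = [S]₂(Km+[S]₁) / [S]₁(Km+[S]₂).
= 5.92×(8.21+1.91) / (1.91×(8.21+5.92)) = 59.91/26.99 = 2.22.

2.22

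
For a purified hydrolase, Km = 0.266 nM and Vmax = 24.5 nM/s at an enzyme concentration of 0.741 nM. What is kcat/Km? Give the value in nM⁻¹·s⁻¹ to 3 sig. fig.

124 nM⁻¹·s⁻¹

kcat = Vmax/[E]total = 24.5/0.741 = 33.1 s⁻¹.
kcat/Km = 33.1/0.266 = 124 nM⁻¹·s⁻¹.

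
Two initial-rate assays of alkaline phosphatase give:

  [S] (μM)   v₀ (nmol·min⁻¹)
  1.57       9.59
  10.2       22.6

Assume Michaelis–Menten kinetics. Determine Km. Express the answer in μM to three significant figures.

From v = Vmax[S]/(Km+[S]), each point gives Vmax = v(Km+[S])/[S].
Equating: 9.59(Km+1.57)/1.57 = 22.6(Km+10.2)/10.2.
6.108·Km + 9.59 = 2.216·Km + 22.6, so (6.108 − 2.216)·Km = 22.6 − 9.59.
Km = 13.01/3.893 = 3.34 μM; then Vmax = 9.59(3.34+1.57)/1.57 = 30.0 nmol·min⁻¹.

3.34 μM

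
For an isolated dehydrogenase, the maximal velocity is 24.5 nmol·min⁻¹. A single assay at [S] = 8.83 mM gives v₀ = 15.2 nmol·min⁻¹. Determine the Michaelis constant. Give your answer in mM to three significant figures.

5.40 mM

From v = Vmax[S]/(Km+[S]), Km = [S](Vmax − v)/v.
Km = 8.83 × (24.5 − 15.2) / 15.2 = 82.12/15.2 = 5.40 mM.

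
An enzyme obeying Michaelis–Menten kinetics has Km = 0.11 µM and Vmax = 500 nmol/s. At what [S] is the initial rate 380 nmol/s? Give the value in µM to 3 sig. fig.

The required fractional saturation is v/Vmax = 380/500 = 0.7600.
Then [S]/(Km+[S]) = 0.7600 ⇒ [S] = 0.11 × 0.7600/(1 − 0.7600) = 0.348 µM.

0.348 µM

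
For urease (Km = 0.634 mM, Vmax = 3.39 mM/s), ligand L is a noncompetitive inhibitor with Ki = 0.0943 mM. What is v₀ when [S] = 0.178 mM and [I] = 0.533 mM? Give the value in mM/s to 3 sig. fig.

With α = 1 + [I]/Ki = 1 + 0.533/0.0943 = 6.652, the noncompetitive rate law is v = (Vmax/α)·[S] / (Km + [S]).
v = (3.39/6.652)×0.178 / (0.634 + 0.178) = 0.09071/0.8120 = 0.112 mM/s.

0.112 mM/s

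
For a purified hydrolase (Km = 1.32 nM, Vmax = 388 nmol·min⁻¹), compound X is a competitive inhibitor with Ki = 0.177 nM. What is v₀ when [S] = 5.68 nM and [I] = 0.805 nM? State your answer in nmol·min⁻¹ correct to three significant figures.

169 nmol·min⁻¹

α = 1 + [I]/Ki = 1 + 0.805/0.177 = 5.548.
For a competitive inhibitor, Vmax is unchanged and the apparent Km becomes α·Km: Km,app = 7.32 nM, Vmax,app = 388 nmol·min⁻¹.
v = Vmax,app·[S]/(Km,app + [S]) = 388 × 5.68/(7.32 + 5.68) = 169 nmol·min⁻¹.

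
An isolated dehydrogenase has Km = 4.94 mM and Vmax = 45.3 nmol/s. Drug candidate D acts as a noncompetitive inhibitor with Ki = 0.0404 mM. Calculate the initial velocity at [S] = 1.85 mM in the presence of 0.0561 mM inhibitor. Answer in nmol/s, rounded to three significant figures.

5.17 nmol/s

α = 1 + [I]/Ki = 1 + 0.0561/0.0404 = 2.389.
For a noncompetitive inhibitor, Vmax is reduced to Vmax/α while Km is unchanged: Km,app = 4.94 mM, Vmax,app = 19.0 nmol/s.
v = Vmax,app·[S]/(Km,app + [S]) = 19.0 × 1.85/(4.94 + 1.85) = 5.17 nmol/s.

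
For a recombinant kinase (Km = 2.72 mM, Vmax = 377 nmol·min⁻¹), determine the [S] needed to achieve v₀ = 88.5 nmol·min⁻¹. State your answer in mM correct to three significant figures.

The required fractional saturation is v/Vmax = 88.5/377 = 0.2347.
Then [S]/(Km+[S]) = 0.2347 ⇒ [S] = 2.72 × 0.2347/(1 − 0.2347) = 0.834 mM.

0.834 mM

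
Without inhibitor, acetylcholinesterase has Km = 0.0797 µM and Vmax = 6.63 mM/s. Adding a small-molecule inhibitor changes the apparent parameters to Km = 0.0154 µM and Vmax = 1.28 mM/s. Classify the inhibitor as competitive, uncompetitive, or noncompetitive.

Both Km and Vmax decrease by the same factor (~5.16-fold) — characteristic of uncompetitive inhibition.

uncompetitive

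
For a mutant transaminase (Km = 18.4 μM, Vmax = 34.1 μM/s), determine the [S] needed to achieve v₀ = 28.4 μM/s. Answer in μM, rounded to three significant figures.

91.7 μM

Rearranging v = Vmax[S]/(Km+[S]) gives [S] = Km·v/(Vmax − v).
[S] = 18.4 × 28.4 / (34.1 − 28.4) = 522.6/5.700 = 91.7 μM.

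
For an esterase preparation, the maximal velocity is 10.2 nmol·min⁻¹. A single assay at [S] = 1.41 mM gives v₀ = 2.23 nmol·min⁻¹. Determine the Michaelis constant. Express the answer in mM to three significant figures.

5.04 mM

v/Vmax = 2.23/10.2 = 0.2186 = [S]/(Km+[S]).
So Km + [S] = [S]/0.2186 = 6.449 mM, giving Km = 6.449 − 1.41 = 5.04 mM.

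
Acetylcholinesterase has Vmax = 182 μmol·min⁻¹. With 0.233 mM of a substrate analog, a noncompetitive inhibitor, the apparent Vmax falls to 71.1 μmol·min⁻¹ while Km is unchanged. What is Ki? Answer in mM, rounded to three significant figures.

Noncompetitive: Vmax,app = Vmax/α with α = 1 + [I]/Ki.
α = Vmax/Vmax,app = 182/71.1 = 2.560.
Ki = [I]/(α − 1) = 0.233/1.560 = 0.149 mM.

0.149 mM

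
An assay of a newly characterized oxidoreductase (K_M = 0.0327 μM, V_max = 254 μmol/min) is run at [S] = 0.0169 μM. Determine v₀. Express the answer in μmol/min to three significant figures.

86.5 μmol/min

v = Vmax·[S]/(Km + [S]) = 254 × 0.0169 / (0.0327 + 0.0169)
  = 4.293 / 0.04960 = 86.5 μmol/min.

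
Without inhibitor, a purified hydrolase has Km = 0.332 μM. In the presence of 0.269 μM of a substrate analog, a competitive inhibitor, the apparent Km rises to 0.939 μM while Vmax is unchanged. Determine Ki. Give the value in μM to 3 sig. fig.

Competitive: Km,app = α·Km with α = 1 + [I]/Ki.
α = Km,app/Km = 0.939/0.332 = 2.828.
Since α = 1 + [I]/Ki, [I]/Ki = 2.828 − 1 = 1.828 and Ki = 0.269/1.828 = 0.147 μM.

0.147 μM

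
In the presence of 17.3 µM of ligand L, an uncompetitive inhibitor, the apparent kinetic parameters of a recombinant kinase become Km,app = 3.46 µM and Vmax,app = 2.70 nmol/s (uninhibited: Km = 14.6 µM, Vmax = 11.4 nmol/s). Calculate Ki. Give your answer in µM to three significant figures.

Uncompetitive: Vmax,app = Vmax/α (and Km,app = Km/α) with α = 1 + [I]/Ki.
α = Vmax/Vmax,app = 11.4/2.70 = 4.222.
Ki = [I]/(α − 1) = 17.3/3.222 = 5.37 µM.

5.37 µM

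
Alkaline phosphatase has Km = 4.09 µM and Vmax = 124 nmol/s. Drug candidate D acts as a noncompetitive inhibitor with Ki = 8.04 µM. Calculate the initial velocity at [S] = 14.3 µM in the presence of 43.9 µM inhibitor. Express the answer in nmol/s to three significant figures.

With α = 1 + [I]/Ki = 1 + 43.9/8.04 = 6.460, the noncompetitive rate law is v = (Vmax/α)·[S] / (Km + [S]).
v = (124/6.460)×14.3 / (4.09 + 14.3) = 274.5/18.39 = 14.9 nmol/s.

14.9 nmol/s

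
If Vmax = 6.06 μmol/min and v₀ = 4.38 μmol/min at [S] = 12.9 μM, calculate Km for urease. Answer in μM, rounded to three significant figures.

4.95 μM

v/Vmax = 4.38/6.06 = 0.7228 = [S]/(Km+[S]).
So Km + [S] = [S]/0.7228 = 17.85 μM, giving Km = 17.85 − 12.9 = 4.95 μM.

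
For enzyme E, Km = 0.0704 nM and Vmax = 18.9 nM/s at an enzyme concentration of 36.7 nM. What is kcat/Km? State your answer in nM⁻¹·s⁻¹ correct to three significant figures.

7.32 nM⁻¹·s⁻¹

kcat = Vmax/[E]total = 18.9/36.7 = 0.515 s⁻¹.
kcat/Km = 0.515/0.0704 = 7.32 nM⁻¹·s⁻¹.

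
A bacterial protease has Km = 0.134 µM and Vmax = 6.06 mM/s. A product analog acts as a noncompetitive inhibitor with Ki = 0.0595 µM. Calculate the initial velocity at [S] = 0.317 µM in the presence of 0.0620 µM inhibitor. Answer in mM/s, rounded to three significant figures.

2.09 mM/s

With α = 1 + [I]/Ki = 1 + 0.0620/0.0595 = 2.042, the noncompetitive rate law is v = (Vmax/α)·[S] / (Km + [S]).
v = (6.06/2.042)×0.317 / (0.134 + 0.317) = 0.9407/0.4510 = 2.09 mM/s.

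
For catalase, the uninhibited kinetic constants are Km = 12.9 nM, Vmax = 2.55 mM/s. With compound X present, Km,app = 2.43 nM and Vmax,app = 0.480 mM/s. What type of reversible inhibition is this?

uncompetitive

Both Km and Vmax decrease by the same factor (~5.31-fold) — characteristic of uncompetitive inhibition.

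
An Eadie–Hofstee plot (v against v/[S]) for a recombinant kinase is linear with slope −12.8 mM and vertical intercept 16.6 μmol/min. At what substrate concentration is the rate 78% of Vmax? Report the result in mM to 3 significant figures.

45.4 mM

The Eadie–Hofstee slope gives Km = 12.8 mM (slope = −Km).
v/Vmax = [S]/(Km+[S]) = 0.78 ⇒ [S] = Km·0.78/(1−0.78) = 12.8 × 3.545 = 45.4 mM.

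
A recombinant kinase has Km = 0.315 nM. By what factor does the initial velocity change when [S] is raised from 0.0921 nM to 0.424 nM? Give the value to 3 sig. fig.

2.54

The fractional saturations are [S]/(Km+[S]) = 0.0921/0.4071 = 0.2262 and 0.424/0.7390 = 0.5737.
v₂/v₁ is just their ratio: 0.5737/0.2262 = 2.54.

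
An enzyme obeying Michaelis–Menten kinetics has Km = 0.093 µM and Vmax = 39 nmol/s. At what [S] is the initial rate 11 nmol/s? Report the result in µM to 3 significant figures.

Rearranging v = Vmax[S]/(Km+[S]) gives [S] = Km·v/(Vmax − v).
[S] = 0.093 × 11 / (39 − 11) = 1.023/28.00 = 0.0365 µM.

0.0365 µM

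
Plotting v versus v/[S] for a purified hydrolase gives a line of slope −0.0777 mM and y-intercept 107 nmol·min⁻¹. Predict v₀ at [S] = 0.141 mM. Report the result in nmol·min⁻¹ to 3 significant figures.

In the Eadie–Hofstee form v = Vmax − Km·(v/[S]), the slope is −Km and the intercept is Vmax, so Km = 0.0777 mM and Vmax = 107 nmol·min⁻¹.
v = 107 × 0.141/(0.0777 + 0.141) = 69.0 nmol·min⁻¹.

69.0 nmol·min⁻¹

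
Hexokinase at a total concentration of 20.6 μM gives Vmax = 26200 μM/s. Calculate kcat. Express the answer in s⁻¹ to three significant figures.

kcat = Vmax/[E]total = 26200 μM/s / 20.6 μM = 1270 s⁻¹.

1270 s⁻¹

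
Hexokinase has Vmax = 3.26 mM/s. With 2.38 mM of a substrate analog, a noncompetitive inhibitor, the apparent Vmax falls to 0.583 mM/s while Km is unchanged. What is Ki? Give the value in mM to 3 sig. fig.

0.518 mM

Noncompetitive: Vmax,app = Vmax/α with α = 1 + [I]/Ki.
α = Vmax/Vmax,app = 3.26/0.583 = 5.592.
Since α = 1 + [I]/Ki, [I]/Ki = 5.592 − 1 = 4.592 and Ki = 2.38/4.592 = 0.518 mM.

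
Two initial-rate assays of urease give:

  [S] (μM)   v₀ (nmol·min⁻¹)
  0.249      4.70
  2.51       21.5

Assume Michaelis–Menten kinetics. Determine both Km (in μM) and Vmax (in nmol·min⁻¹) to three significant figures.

From v = Vmax[S]/(Km+[S]), each point gives Vmax = v(Km+[S])/[S].
Equating: 4.70(Km+0.249)/0.249 = 21.5(Km+2.51)/2.51.
18.88·Km + 4.70 = 8.566·Km + 21.5, so (18.88 − 8.566)·Km = 21.5 − 4.70.
Km = 16.80/10.31 = 1.63 μM; then Vmax = 4.70(1.63+0.249)/0.249 = 35.5 nmol·min⁻¹.

Km = 1.63 μM; Vmax = 35.5 nmol·min⁻¹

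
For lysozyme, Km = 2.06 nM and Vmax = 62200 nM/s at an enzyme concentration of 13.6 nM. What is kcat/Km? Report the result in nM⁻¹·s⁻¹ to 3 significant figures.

2220 nM⁻¹·s⁻¹

kcat = Vmax/[E]total = 62200/13.6 = 4570 s⁻¹.
kcat/Km = 4570/2.06 = 2220 nM⁻¹·s⁻¹.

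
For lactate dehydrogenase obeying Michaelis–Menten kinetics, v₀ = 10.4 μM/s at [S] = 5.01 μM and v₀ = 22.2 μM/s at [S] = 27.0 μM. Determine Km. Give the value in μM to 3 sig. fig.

9.41 μM

From v = Vmax[S]/(Km+[S]), each point gives Vmax = v(Km+[S])/[S].
Equating: 10.4(Km+5.01)/5.01 = 22.2(Km+27.0)/27.0.
2.076·Km + 10.4 = 0.8222·Km + 22.2, so (2.076 − 0.8222)·Km = 22.2 − 10.4.
Km = 11.80/1.254 = 9.41 μM; then Vmax = 10.4(9.41+5.01)/5.01 = 29.9 μM/s.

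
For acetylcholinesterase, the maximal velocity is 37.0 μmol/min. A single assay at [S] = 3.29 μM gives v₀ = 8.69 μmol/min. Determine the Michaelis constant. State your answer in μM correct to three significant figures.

From v = Vmax[S]/(Km+[S]), Km = [S](Vmax − v)/v.
Km = 3.29 × (37.0 − 8.69) / 8.69 = 93.14/8.69 = 10.7 μM.

10.7 μM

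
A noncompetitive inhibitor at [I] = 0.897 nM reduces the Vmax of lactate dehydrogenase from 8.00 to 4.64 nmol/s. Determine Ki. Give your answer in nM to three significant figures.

Noncompetitive: Vmax,app = Vmax/α with α = 1 + [I]/Ki.
α = Vmax/Vmax,app = 8.00/4.64 = 1.724.
Ki = [I]/(α − 1) = 0.897/0.7241 = 1.24 nM.

1.24 nM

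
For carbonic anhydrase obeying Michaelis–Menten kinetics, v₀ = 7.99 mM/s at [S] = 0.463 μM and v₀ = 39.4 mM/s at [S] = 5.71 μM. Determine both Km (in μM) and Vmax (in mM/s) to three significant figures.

In reciprocal form, 1/v = (Km/Vmax)·(1/[S]) + 1/Vmax. The two points give (1/[S], 1/v) = (2.160, 0.1252) and (0.1751, 0.02538).
Slope = (0.1252 − 0.02538)/(2.160 − 0.1751) = 0.05027; intercept = 0.1252 − 0.05027×2.160 = 0.01658.
Vmax = 1/intercept = 60.3 mM/s; Km = slope × Vmax = 0.05027 × 60.3 = 3.03 μM.

Km = 3.03 μM; Vmax = 60.3 mM/s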